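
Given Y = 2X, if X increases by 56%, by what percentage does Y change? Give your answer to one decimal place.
56.0%

For Y = 2X:
If X → X(1 + 0.56)
Then Y → Y · (1 + 0.56)^1
     = Y · 1.5600

Percentage change = ((1 + 0.56)^1 − 1) × 100% = 56.0%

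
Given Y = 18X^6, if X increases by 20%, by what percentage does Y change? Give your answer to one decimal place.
198.6%

For Y = 18X^6:
If X → X(1 + 0.2)
Then Y → Y · (1 + 0.2)^6
     ≈ Y · 2.9860

Percentage change = ((1 + 0.2)^6 − 1) × 100% ≈ 198.6%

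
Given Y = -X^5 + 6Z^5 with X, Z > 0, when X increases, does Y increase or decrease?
Y decreases

Taking the partial derivative:
∂Y/∂X = -5X^4

∂Y/∂X = -5X^4 < 0 (assuming positive values)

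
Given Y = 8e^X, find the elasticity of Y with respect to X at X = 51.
Elasticity = 51

Elasticity = (dY/dX) · (X/Y)

dY/dX = 8·e^X
At X = 51: dY/dX = 8·e^51, Y = 8·e^51

Elasticity = (8·e^51) · (51 / (8·e^51)) = 51

Interpretation: for a small percentage change in X, the percentage change in Y is approximately 51.00 times as large.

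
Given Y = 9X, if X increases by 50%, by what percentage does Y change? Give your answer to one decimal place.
50.0%

For Y = 9X:
If X → X(1 + 0.5)
Then Y → Y · (1 + 0.5)^1
     = Y · 1.5000

Percentage change = ((1 + 0.5)^1 − 1) × 100% = 50.0%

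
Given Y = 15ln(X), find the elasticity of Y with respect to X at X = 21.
Elasticity = 1/ln(21) ≈ 0.3285

Elasticity = (dY/dX) · (X/Y)

dY/dX = 15/X
At X = 21: dY/dX = 5/7, Y = 15·ln(21)

Elasticity = (5/7) · (21 / (15·ln(21))) = 1/ln(21) ≈ 0.3285

Interpretation: for a small percentage change in X, the percentage change in Y is approximately 0.33 times as large.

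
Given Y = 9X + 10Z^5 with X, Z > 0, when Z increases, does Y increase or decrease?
Y increases

Taking the partial derivative:
∂Y/∂Z = 50Z^4

∂Y/∂Z = 50Z^4 > 0 (assuming positive values)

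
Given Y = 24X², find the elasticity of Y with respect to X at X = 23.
Elasticity = 2

Elasticity = (dY/dX) · (X/Y)

dY/dX = 48·X
At X = 23: dY/dX = 1104, Y = 12696

Elasticity = 1104 · (23 / 12696) = 2

Interpretation: for a small percentage change in X, the percentage change in Y is approximately 2.00 times as large.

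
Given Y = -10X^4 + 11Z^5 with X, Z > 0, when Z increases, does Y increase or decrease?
Y increases

Taking the partial derivative:
∂Y/∂Z = 55Z^4

∂Y/∂Z = 55Z^4 > 0 (assuming positive values)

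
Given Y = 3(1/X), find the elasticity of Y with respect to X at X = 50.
Elasticity = -1

Elasticity = (dY/dX) · (X/Y)

dY/dX = -3/X²
At X = 50: dY/dX = -3/2500, Y = 3/50

Elasticity = (-3/2500) · (50 / (3/50)) = -1

Interpretation: for a small percentage change in X, the percentage change in Y is approximately -1.00 times as large.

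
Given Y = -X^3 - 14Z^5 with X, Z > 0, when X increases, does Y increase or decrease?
Y decreases

Taking the partial derivative:
∂Y/∂X = -3X^2

∂Y/∂X = -3X^2 < 0 (assuming positive values)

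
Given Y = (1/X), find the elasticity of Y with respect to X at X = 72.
Elasticity = -1

Elasticity = (dY/dX) · (X/Y)

dY/dX = -1/X²
At X = 72: dY/dX = -1/5184, Y = 1/72

Elasticity = (-1/5184) · (72 / (1/72)) = -1

Interpretation: for a small percentage change in X, the percentage change in Y is approximately -1.00 times as large.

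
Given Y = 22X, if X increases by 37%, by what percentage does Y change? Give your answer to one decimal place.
37.0%

For Y = 22X:
If X → X(1 + 0.37)
Then Y → Y · (1 + 0.37)^1
     = Y · 1.3700

Percentage change = ((1 + 0.37)^1 − 1) × 100% = 37.0%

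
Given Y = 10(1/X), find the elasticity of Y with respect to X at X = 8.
Elasticity = -1

Elasticity = (dY/dX) · (X/Y)

dY/dX = -10/X²
At X = 8: dY/dX = -5/32, Y = 5/4

Elasticity = (-5/32) · (8 / (5/4)) = -1

Interpretation: for a small percentage change in X, the percentage change in Y is approximately -1.00 times as large.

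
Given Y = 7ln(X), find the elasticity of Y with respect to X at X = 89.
Elasticity = 1/ln(89) ≈ 0.2228

Elasticity = (dY/dX) · (X/Y)

dY/dX = 7/X
At X = 89: dY/dX = 7/89, Y = 7·ln(89)

Elasticity = (7/89) · (89 / (7·ln(89))) = 1/ln(89) ≈ 0.2228

Interpretation: for a small percentage change in X, the percentage change in Y is approximately 0.22 times as large.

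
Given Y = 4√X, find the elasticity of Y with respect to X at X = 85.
Elasticity = 1/2

Elasticity = (dY/dX) · (X/Y)

dY/dX = 2/√X
At X = 85: dY/dX = 2·√85/85, Y = 4·√85

Elasticity = (2·√85/85) · (85 / (4·√85)) = 1/2

Interpretation: for a small percentage change in X, the percentage change in Y is approximately 0.50 times as large.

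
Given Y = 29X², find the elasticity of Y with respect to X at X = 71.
Elasticity = 2

Elasticity = (dY/dX) · (X/Y)

dY/dX = 58·X
At X = 71: dY/dX = 4118, Y = 146189

Elasticity = 4118 · (71 / 146189) = 2

Interpretation: for a small percentage change in X, the percentage change in Y is approximately 2.00 times as large.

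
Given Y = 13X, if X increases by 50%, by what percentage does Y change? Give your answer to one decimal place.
50.0%

For Y = 13X:
If X → X(1 + 0.5)
Then Y → Y · (1 + 0.5)^1
     = Y · 1.5000

Percentage change = ((1 + 0.5)^1 − 1) × 100% = 50.0%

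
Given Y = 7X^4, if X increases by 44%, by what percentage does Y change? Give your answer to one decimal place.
330.0%

For Y = 7X^4:
If X → X(1 + 0.44)
Then Y → Y · (1 + 0.44)^4
     ≈ Y · 4.2998

Percentage change = ((1 + 0.44)^4 − 1) × 100% ≈ 330.0%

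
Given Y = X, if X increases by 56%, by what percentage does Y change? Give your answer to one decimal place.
56.0%

For Y = X:
If X → X(1 + 0.56)
Then Y → Y · (1 + 0.56)^1
     = Y · 1.5600

Percentage change = ((1 + 0.56)^1 − 1) × 100% = 56.0%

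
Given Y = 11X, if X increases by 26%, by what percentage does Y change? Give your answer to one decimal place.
26.0%

For Y = 11X:
If X → X(1 + 0.26)
Then Y → Y · (1 + 0.26)^1
     = Y · 1.2600

Percentage change = ((1 + 0.26)^1 − 1) × 100% = 26.0%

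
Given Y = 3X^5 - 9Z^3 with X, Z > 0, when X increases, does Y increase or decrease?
Y increases

Taking the partial derivative:
∂Y/∂X = 15X^4

∂Y/∂X = 15X^4 > 0 (assuming positive values)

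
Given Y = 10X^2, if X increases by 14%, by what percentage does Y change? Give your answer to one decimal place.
30.0%

For Y = 10X^2:
If X → X(1 + 0.14)
Then Y → Y · (1 + 0.14)^2
     = Y · 1.2996

Percentage change = ((1 + 0.14)^2 − 1) × 100% ≈ 30.0%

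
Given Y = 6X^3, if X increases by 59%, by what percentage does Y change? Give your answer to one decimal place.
302.0%

For Y = 6X^3:
If X → X(1 + 0.59)
Then Y → Y · (1 + 0.59)^3
     ≈ Y · 4.0197

Percentage change = ((1 + 0.59)^3 − 1) × 100% ≈ 302.0%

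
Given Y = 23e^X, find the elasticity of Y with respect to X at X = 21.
Elasticity = 21

Elasticity = (dY/dX) · (X/Y)

dY/dX = 23·e^X
At X = 21: dY/dX = 23·e^21, Y = 23·e^21

Elasticity = (23·e^21) · (21 / (23·e^21)) = 21

Interpretation: for a small percentage change in X, the percentage change in Y is approximately 21.00 times as large.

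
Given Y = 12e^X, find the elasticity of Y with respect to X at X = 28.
Elasticity = 28

Elasticity = (dY/dX) · (X/Y)

dY/dX = 12·e^X
At X = 28: dY/dX = 12·e^28, Y = 12·e^28

Elasticity = (12·e^28) · (28 / (12·e^28)) = 28

Interpretation: for a small percentage change in X, the percentage change in Y is approximately 28.00 times as large.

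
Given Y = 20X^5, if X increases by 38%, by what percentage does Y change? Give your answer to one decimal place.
400.5%

For Y = 20X^5:
If X → X(1 + 0.38)
Then Y → Y · (1 + 0.38)^5
     ≈ Y · 5.0049

Percentage change = ((1 + 0.38)^5 − 1) × 100% ≈ 400.5%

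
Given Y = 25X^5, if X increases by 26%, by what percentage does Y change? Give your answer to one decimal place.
217.6%

For Y = 25X^5:
If X → X(1 + 0.26)
Then Y → Y · (1 + 0.26)^5
     ≈ Y · 3.1758

Percentage change = ((1 + 0.26)^5 − 1) × 100% ≈ 217.6%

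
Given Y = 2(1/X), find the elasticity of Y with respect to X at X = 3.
Elasticity = -1

Elasticity = (dY/dX) · (X/Y)

dY/dX = -2/X²
At X = 3: dY/dX = -2/9, Y = 2/3

Elasticity = (-2/9) · (3 / (2/3)) = -1

Interpretation: for a small percentage change in X, the percentage change in Y is approximately -1.00 times as large.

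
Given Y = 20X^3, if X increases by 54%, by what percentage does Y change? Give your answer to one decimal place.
265.2%

For Y = 20X^3:
If X → X(1 + 0.54)
Then Y → Y · (1 + 0.54)^3
     ≈ Y · 3.6523

Percentage change = ((1 + 0.54)^3 − 1) × 100% ≈ 265.2%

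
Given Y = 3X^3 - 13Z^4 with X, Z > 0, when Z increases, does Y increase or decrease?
Y decreases

Taking the partial derivative:
∂Y/∂Z = -52Z^3

∂Y/∂Z = -52Z^3 < 0 (assuming positive values)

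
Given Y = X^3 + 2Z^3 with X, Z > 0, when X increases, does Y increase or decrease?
Y increases

Taking the partial derivative:
∂Y/∂X = 3X^2

∂Y/∂X = 3X^2 > 0 (assuming positive values)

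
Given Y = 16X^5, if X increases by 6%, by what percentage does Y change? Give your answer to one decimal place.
33.8%

For Y = 16X^5:
If X → X(1 + 0.06)
Then Y → Y · (1 + 0.06)^5
     ≈ Y · 1.3382

Percentage change = ((1 + 0.06)^5 − 1) × 100% ≈ 33.8%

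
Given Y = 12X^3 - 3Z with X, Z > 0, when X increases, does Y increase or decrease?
Y increases

Taking the partial derivative:
∂Y/∂X = 36X^2

∂Y/∂X = 36X^2 > 0 (assuming positive values)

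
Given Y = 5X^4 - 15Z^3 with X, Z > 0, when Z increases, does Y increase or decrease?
Y decreases

Taking the partial derivative:
∂Y/∂Z = -45Z^2

∂Y/∂Z = -45Z^2 < 0 (assuming positive values)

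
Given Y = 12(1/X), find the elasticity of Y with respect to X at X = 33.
Elasticity = -1

Elasticity = (dY/dX) · (X/Y)

dY/dX = -12/X²
At X = 33: dY/dX = -4/363, Y = 4/11

Elasticity = (-4/363) · (33 / (4/11)) = -1

Interpretation: for a small percentage change in X, the percentage change in Y is approximately -1.00 times as large.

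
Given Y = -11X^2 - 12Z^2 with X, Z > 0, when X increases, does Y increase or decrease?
Y decreases

Taking the partial derivative:
∂Y/∂X = -22X

∂Y/∂X = -22X < 0 (assuming positive values)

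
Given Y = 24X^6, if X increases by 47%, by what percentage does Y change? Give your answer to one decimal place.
909.0%

For Y = 24X^6:
If X → X(1 + 0.47)
Then Y → Y · (1 + 0.47)^6
     ≈ Y · 10.0903

Percentage change = ((1 + 0.47)^6 − 1) × 100% ≈ 909.0%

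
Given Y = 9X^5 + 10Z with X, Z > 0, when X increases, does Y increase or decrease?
Y increases

Taking the partial derivative:
∂Y/∂X = 45X^4

∂Y/∂X = 45X^4 > 0 (assuming positive values)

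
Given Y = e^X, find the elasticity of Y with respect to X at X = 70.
Elasticity = 70

Elasticity = (dY/dX) · (X/Y)

dY/dX = e^X
At X = 70: dY/dX = e^70, Y = e^70

Elasticity = (e^70) · (70 / (e^70)) = 70

Interpretation: for a small percentage change in X, the percentage change in Y is approximately 70.00 times as large.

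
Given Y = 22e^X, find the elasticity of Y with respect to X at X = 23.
Elasticity = 23

Elasticity = (dY/dX) · (X/Y)

dY/dX = 22·e^X
At X = 23: dY/dX = 22·e^23, Y = 22·e^23

Elasticity = (22·e^23) · (23 / (22·e^23)) = 23

Interpretation: for a small percentage change in X, the percentage change in Y is approximately 23.00 times as large.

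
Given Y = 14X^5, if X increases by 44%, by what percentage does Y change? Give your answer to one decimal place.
519.2%

For Y = 14X^5:
If X → X(1 + 0.44)
Then Y → Y · (1 + 0.44)^5
     ≈ Y · 6.1917

Percentage change = ((1 + 0.44)^5 − 1) × 100% ≈ 519.2%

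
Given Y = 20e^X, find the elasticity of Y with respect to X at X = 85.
Elasticity = 85

Elasticity = (dY/dX) · (X/Y)

dY/dX = 20·e^X
At X = 85: dY/dX = 20·e^85, Y = 20·e^85

Elasticity = (20·e^85) · (85 / (20·e^85)) = 85

Interpretation: for a small percentage change in X, the percentage change in Y is approximately 85.00 times as large.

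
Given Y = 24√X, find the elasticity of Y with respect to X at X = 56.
Elasticity = 1/2

Elasticity = (dY/dX) · (X/Y)

dY/dX = 12/√X
At X = 56: dY/dX = 3·√14/7, Y = 48·√14

Elasticity = (3·√14/7) · (56 / (48·√14)) = 1/2

Interpretation: for a small percentage change in X, the percentage change in Y is approximately 0.50 times as large.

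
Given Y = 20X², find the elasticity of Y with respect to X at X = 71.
Elasticity = 2

Elasticity = (dY/dX) · (X/Y)

dY/dX = 40·X
At X = 71: dY/dX = 2840, Y = 100820

Elasticity = 2840 · (71 / 100820) = 2

Interpretation: for a small percentage change in X, the percentage change in Y is approximately 2.00 times as large.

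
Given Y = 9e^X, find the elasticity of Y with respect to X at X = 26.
Elasticity = 26

Elasticity = (dY/dX) · (X/Y)

dY/dX = 9·e^X
At X = 26: dY/dX = 9·e^26, Y = 9·e^26

Elasticity = (9·e^26) · (26 / (9·e^26)) = 26

Interpretation: for a small percentage change in X, the percentage change in Y is approximately 26.00 times as large.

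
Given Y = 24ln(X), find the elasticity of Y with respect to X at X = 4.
Elasticity = 1/ln(4) ≈ 0.7213

Elasticity = (dY/dX) · (X/Y)

dY/dX = 24/X
At X = 4: dY/dX = 6, Y = 24·ln(4)

Elasticity = 6 · (4 / (24·ln(4))) = 1/ln(4) ≈ 0.7213

Interpretation: for a small percentage change in X, the percentage change in Y is approximately 0.72 times as large.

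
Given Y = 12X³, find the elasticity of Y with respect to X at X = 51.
Elasticity = 3

Elasticity = (dY/dX) · (X/Y)

dY/dX = 36·X²
At X = 51: dY/dX = 93636, Y = 1591812

Elasticity = 93636 · (51 / 1591812) = 3

Interpretation: for a small percentage change in X, the percentage change in Y is approximately 3.00 times as large.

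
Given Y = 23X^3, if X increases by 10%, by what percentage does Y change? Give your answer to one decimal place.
33.1%

For Y = 23X^3:
If X → X(1 + 0.1)
Then Y → Y · (1 + 0.1)^3
     = Y · 1.3310

Percentage change = ((1 + 0.1)^3 − 1) × 100% = 33.1%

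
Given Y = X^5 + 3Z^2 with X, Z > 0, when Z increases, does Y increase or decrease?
Y increases

Taking the partial derivative:
∂Y/∂Z = 6Z

∂Y/∂Z = 6Z > 0 (assuming positive values)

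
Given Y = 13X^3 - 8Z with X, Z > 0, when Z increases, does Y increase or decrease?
Y decreases

Taking the partial derivative:
∂Y/∂Z = -8

∂Y/∂Z = -8 < 0 (assuming positive values)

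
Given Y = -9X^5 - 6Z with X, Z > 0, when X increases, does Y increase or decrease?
Y decreases

Taking the partial derivative:
∂Y/∂X = -45X^4

∂Y/∂X = -45X^4 < 0 (assuming positive values)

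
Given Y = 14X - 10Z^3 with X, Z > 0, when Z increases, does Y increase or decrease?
Y decreases

Taking the partial derivative:
∂Y/∂Z = -30Z^2

∂Y/∂Z = -30Z^2 < 0 (assuming positive values)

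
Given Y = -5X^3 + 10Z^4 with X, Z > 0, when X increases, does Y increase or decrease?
Y decreases

Taking the partial derivative:
∂Y/∂X = -15X^2

∂Y/∂X = -15X^2 < 0 (assuming positive values)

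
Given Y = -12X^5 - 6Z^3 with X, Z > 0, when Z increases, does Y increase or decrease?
Y decreases

Taking the partial derivative:
∂Y/∂Z = -18Z^2

∂Y/∂Z = -18Z^2 < 0 (assuming positive values)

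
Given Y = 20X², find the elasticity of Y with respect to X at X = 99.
Elasticity = 2

Elasticity = (dY/dX) · (X/Y)

dY/dX = 40·X
At X = 99: dY/dX = 3960, Y = 196020

Elasticity = 3960 · (99 / 196020) = 2

Interpretation: for a small percentage change in X, the percentage change in Y is approximately 2.00 times as large.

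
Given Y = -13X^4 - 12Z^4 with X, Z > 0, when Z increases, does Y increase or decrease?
Y decreases

Taking the partial derivative:
∂Y/∂Z = -48Z^3

∂Y/∂Z = -48Z^3 < 0 (assuming positive values)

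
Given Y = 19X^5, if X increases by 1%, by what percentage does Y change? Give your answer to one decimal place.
5.1%

For Y = 19X^5:
If X → X(1 + 0.01)
Then Y → Y · (1 + 0.01)^5
     ≈ Y · 1.0510

Percentage change = ((1 + 0.01)^5 − 1) × 100% ≈ 5.1%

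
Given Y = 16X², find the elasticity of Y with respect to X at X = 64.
Elasticity = 2

Elasticity = (dY/dX) · (X/Y)

dY/dX = 32·X
At X = 64: dY/dX = 2048, Y = 65536

Elasticity = 2048 · (64 / 65536) = 2

Interpretation: for a small percentage change in X, the percentage change in Y is approximately 2.00 times as large.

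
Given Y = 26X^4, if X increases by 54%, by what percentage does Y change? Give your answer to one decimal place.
462.4%

For Y = 26X^4:
If X → X(1 + 0.54)
Then Y → Y · (1 + 0.54)^4
     ≈ Y · 5.6245

Percentage change = ((1 + 0.54)^4 − 1) × 100% ≈ 462.4%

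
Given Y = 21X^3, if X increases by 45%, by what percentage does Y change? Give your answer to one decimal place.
204.9%

For Y = 21X^3:
If X → X(1 + 0.45)
Then Y → Y · (1 + 0.45)^3
     ≈ Y · 3.0486

Percentage change = ((1 + 0.45)^3 − 1) × 100% ≈ 204.9%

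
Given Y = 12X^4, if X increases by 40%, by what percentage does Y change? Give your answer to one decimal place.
284.2%

For Y = 12X^4:
If X → X(1 + 0.4)
Then Y → Y · (1 + 0.4)^4
     = Y · 3.8416

Percentage change = ((1 + 0.4)^4 − 1) × 100% ≈ 284.2%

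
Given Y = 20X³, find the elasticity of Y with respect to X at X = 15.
Elasticity = 3

Elasticity = (dY/dX) · (X/Y)

dY/dX = 60·X²
At X = 15: dY/dX = 13500, Y = 67500

Elasticity = 13500 · (15 / 67500) = 3

Interpretation: for a small percentage change in X, the percentage change in Y is approximately 3.00 times as large.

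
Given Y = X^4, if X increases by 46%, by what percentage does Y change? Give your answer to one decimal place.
354.4%

For Y = X^4:
If X → X(1 + 0.46)
Then Y → Y · (1 + 0.46)^4
     ≈ Y · 4.5437

Percentage change = ((1 + 0.46)^4 − 1) × 100% ≈ 354.4%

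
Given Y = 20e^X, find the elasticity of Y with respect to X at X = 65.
Elasticity = 65

Elasticity = (dY/dX) · (X/Y)

dY/dX = 20·e^X
At X = 65: dY/dX = 20·e^65, Y = 20·e^65

Elasticity = (20·e^65) · (65 / (20·e^65)) = 65

Interpretation: for a small percentage change in X, the percentage change in Y is approximately 65.00 times as large.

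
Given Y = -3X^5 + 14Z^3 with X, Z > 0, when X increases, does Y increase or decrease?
Y decreases

Taking the partial derivative:
∂Y/∂X = -15X^4

∂Y/∂X = -15X^4 < 0 (assuming positive values)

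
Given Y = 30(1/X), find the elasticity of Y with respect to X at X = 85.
Elasticity = -1

Elasticity = (dY/dX) · (X/Y)

dY/dX = -30/X²
At X = 85: dY/dX = -6/1445, Y = 6/17

Elasticity = (-6/1445) · (85 / (6/17)) = -1

Interpretation: for a small percentage change in X, the percentage change in Y is approximately -1.00 times as large.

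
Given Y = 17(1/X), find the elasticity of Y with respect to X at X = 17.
Elasticity = -1

Elasticity = (dY/dX) · (X/Y)

dY/dX = -17/X²
At X = 17: dY/dX = -1/17, Y = 1

Elasticity = (-1/17) · (17 / 1) = -1

Interpretation: for a small percentage change in X, the percentage change in Y is approximately -1.00 times as large.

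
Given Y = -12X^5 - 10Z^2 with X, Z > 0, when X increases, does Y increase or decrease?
Y decreases

Taking the partial derivative:
∂Y/∂X = -60X^4

∂Y/∂X = -60X^4 < 0 (assuming positive values)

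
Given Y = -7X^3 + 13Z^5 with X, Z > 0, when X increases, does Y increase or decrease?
Y decreases

Taking the partial derivative:
∂Y/∂X = -21X^2

∂Y/∂X = -21X^2 < 0 (assuming positive values)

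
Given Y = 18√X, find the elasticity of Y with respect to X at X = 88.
Elasticity = 1/2

Elasticity = (dY/dX) · (X/Y)

dY/dX = 9/√X
At X = 88: dY/dX = 9·√22/44, Y = 36·√22

Elasticity = (9·√22/44) · (88 / (36·√22)) = 1/2

Interpretation: for a small percentage change in X, the percentage change in Y is approximately 0.50 times as large.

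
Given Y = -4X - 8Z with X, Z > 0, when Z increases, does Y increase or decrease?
Y decreases

Taking the partial derivative:
∂Y/∂Z = -8

∂Y/∂Z = -8 < 0 (assuming positive values)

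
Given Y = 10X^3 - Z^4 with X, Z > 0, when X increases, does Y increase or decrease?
Y increases

Taking the partial derivative:
∂Y/∂X = 30X^2

∂Y/∂X = 30X^2 > 0 (assuming positive values)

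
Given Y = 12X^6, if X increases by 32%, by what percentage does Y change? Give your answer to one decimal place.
429.0%

For Y = 12X^6:
If X → X(1 + 0.32)
Then Y → Y · (1 + 0.32)^6
     ≈ Y · 5.2899

Percentage change = ((1 + 0.32)^6 − 1) × 100% ≈ 429.0%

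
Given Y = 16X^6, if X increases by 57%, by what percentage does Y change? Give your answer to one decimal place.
1397.6%

For Y = 16X^6:
If X → X(1 + 0.57)
Then Y → Y · (1 + 0.57)^6
     ≈ Y · 14.9761

Percentage change = ((1 + 0.57)^6 − 1) × 100% ≈ 1397.6%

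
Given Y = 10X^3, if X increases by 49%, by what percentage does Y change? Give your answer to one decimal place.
230.8%

For Y = 10X^3:
If X → X(1 + 0.49)
Then Y → Y · (1 + 0.49)^3
     ≈ Y · 3.3079

Percentage change = ((1 + 0.49)^3 − 1) × 100% ≈ 230.8%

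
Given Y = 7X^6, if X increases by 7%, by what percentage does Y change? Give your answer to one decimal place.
50.1%

For Y = 7X^6:
If X → X(1 + 0.07)
Then Y → Y · (1 + 0.07)^6
     ≈ Y · 1.5007

Percentage change = ((1 + 0.07)^6 − 1) × 100% ≈ 50.1%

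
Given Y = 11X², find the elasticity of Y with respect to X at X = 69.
Elasticity = 2

Elasticity = (dY/dX) · (X/Y)

dY/dX = 22·X
At X = 69: dY/dX = 1518, Y = 52371

Elasticity = 1518 · (69 / 52371) = 2

Interpretation: for a small percentage change in X, the percentage change in Y is approximately 2.00 times as large.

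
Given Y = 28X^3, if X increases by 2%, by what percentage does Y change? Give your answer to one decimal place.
6.1%

For Y = 28X^3:
If X → X(1 + 0.02)
Then Y → Y · (1 + 0.02)^3
     ≈ Y · 1.0612

Percentage change = ((1 + 0.02)^3 − 1) × 100% ≈ 6.1%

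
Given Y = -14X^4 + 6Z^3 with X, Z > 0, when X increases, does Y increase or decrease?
Y decreases

Taking the partial derivative:
∂Y/∂X = -56X^3

∂Y/∂X = -56X^3 < 0 (assuming positive values)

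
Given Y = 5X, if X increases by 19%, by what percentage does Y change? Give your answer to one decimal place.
19.0%

For Y = 5X:
If X → X(1 + 0.19)
Then Y → Y · (1 + 0.19)^1
     = Y · 1.1900

Percentage change = ((1 + 0.19)^1 − 1) × 100% = 19.0%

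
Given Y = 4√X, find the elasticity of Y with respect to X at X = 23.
Elasticity = 1/2

Elasticity = (dY/dX) · (X/Y)

dY/dX = 2/√X
At X = 23: dY/dX = 2·√23/23, Y = 4·√23

Elasticity = (2·√23/23) · (23 / (4·√23)) = 1/2

Interpretation: for a small percentage change in X, the percentage change in Y is approximately 0.50 times as large.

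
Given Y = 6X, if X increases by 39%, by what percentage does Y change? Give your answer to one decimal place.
39.0%

For Y = 6X:
If X → X(1 + 0.39)
Then Y → Y · (1 + 0.39)^1
     = Y · 1.3900

Percentage change = ((1 + 0.39)^1 − 1) × 100% = 39.0%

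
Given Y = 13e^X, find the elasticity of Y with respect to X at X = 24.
Elasticity = 24

Elasticity = (dY/dX) · (X/Y)

dY/dX = 13·e^X
At X = 24: dY/dX = 13·e^24, Y = 13·e^24

Elasticity = (13·e^24) · (24 / (13·e^24)) = 24

Interpretation: for a small percentage change in X, the percentage change in Y is approximately 24.00 times as large.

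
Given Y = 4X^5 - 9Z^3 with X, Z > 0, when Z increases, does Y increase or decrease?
Y decreases

Taking the partial derivative:
∂Y/∂Z = -27Z^2

∂Y/∂Z = -27Z^2 < 0 (assuming positive values)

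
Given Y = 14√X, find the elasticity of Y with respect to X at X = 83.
Elasticity = 1/2

Elasticity = (dY/dX) · (X/Y)

dY/dX = 7/√X
At X = 83: dY/dX = 7·√83/83, Y = 14·√83

Elasticity = (7·√83/83) · (83 / (14·√83)) = 1/2

Interpretation: for a small percentage change in X, the percentage change in Y is approximately 0.50 times as large.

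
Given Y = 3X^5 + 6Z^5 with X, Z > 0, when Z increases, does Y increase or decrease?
Y increases

Taking the partial derivative:
∂Y/∂Z = 30Z^4

∂Y/∂Z = 30Z^4 > 0 (assuming positive values)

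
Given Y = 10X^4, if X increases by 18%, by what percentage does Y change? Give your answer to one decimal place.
93.9%

For Y = 10X^4:
If X → X(1 + 0.18)
Then Y → Y · (1 + 0.18)^4
     ≈ Y · 1.9388

Percentage change = ((1 + 0.18)^4 − 1) × 100% ≈ 93.9%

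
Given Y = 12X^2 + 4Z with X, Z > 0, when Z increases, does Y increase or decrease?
Y increases

Taking the partial derivative:
∂Y/∂Z = 4

∂Y/∂Z = 4 > 0 (assuming positive values)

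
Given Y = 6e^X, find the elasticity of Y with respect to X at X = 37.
Elasticity = 37

Elasticity = (dY/dX) · (X/Y)

dY/dX = 6·e^X
At X = 37: dY/dX = 6·e^37, Y = 6·e^37

Elasticity = (6·e^37) · (37 / (6·e^37)) = 37

Interpretation: for a small percentage change in X, the percentage change in Y is approximately 37.00 times as large.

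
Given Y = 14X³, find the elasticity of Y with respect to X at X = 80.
Elasticity = 3

Elasticity = (dY/dX) · (X/Y)

dY/dX = 42·X²
At X = 80: dY/dX = 268800, Y = 7168000

Elasticity = 268800 · (80 / 7168000) = 3

Interpretation: for a small percentage change in X, the percentage change in Y is approximately 3.00 times as large.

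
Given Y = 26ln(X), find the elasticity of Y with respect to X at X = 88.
Elasticity = 1/ln(88) ≈ 0.2233

Elasticity = (dY/dX) · (X/Y)

dY/dX = 26/X
At X = 88: dY/dX = 13/44, Y = 26·ln(88)

Elasticity = (13/44) · (88 / (26·ln(88))) = 1/ln(88) ≈ 0.2233

Interpretation: for a small percentage change in X, the percentage change in Y is approximately 0.22 times as large.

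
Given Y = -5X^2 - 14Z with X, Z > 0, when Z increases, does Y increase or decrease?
Y decreases

Taking the partial derivative:
∂Y/∂Z = -14

∂Y/∂Z = -14 < 0 (assuming positive values)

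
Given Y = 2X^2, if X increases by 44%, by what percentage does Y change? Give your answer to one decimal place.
107.4%

For Y = 2X^2:
If X → X(1 + 0.44)
Then Y → Y · (1 + 0.44)^2
     = Y · 2.0736

Percentage change = ((1 + 0.44)^2 − 1) × 100% ≈ 107.4%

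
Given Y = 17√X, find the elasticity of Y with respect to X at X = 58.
Elasticity = 1/2

Elasticity = (dY/dX) · (X/Y)

dY/dX = 17/(2·√X)
At X = 58: dY/dX = 17·√58/116, Y = 17·√58

Elasticity = (17·√58/116) · (58 / (17·√58)) = 1/2

Interpretation: for a small percentage change in X, the percentage change in Y is approximately 0.50 times as large.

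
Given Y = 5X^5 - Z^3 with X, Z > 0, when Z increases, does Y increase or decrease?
Y decreases

Taking the partial derivative:
∂Y/∂Z = -3Z^2

∂Y/∂Z = -3Z^2 < 0 (assuming positive values)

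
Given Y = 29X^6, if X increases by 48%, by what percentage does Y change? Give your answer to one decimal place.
950.9%

For Y = 29X^6:
If X → X(1 + 0.48)
Then Y → Y · (1 + 0.48)^6
     ≈ Y · 10.5092

Percentage change = ((1 + 0.48)^6 − 1) × 100% ≈ 950.9%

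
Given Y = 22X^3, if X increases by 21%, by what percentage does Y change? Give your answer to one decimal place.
77.2%

For Y = 22X^3:
If X → X(1 + 0.21)
Then Y → Y · (1 + 0.21)^3
     ≈ Y · 1.7716

Percentage change = ((1 + 0.21)^3 − 1) × 100% ≈ 77.2%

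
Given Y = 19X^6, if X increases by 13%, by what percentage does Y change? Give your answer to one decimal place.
108.2%

For Y = 19X^6:
If X → X(1 + 0.13)
Then Y → Y · (1 + 0.13)^6
     ≈ Y · 2.0820

Percentage change = ((1 + 0.13)^6 − 1) × 100% ≈ 108.2%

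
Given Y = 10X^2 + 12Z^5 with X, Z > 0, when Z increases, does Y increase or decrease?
Y increases

Taking the partial derivative:
∂Y/∂Z = 60Z^4

∂Y/∂Z = 60Z^4 > 0 (assuming positive values)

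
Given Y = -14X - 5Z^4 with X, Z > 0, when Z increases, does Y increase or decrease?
Y decreases

Taking the partial derivative:
∂Y/∂Z = -20Z^3

∂Y/∂Z = -20Z^3 < 0 (assuming positive values)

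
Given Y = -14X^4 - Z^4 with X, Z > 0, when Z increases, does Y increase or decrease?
Y decreases

Taking the partial derivative:
∂Y/∂Z = -4Z^3

∂Y/∂Z = -4Z^3 < 0 (assuming positive values)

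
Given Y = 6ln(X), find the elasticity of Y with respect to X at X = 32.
Elasticity = 1/ln(32) ≈ 0.2885

Elasticity = (dY/dX) · (X/Y)

dY/dX = 6/X
At X = 32: dY/dX = 3/16, Y = 6·ln(32)

Elasticity = (3/16) · (32 / (6·ln(32))) = 1/ln(32) ≈ 0.2885

Interpretation: for a small percentage change in X, the percentage change in Y is approximately 0.29 times as large.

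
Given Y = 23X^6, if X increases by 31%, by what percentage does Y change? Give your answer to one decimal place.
405.4%

For Y = 23X^6:
If X → X(1 + 0.31)
Then Y → Y · (1 + 0.31)^6
     ≈ Y · 5.0539

Percentage change = ((1 + 0.31)^6 − 1) × 100% ≈ 405.4%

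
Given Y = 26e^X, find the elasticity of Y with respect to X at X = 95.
Elasticity = 95

Elasticity = (dY/dX) · (X/Y)

dY/dX = 26·e^X
At X = 95: dY/dX = 26·e^95, Y = 26·e^95

Elasticity = (26·e^95) · (95 / (26·e^95)) = 95

Interpretation: for a small percentage change in X, the percentage change in Y is approximately 95.00 times as large.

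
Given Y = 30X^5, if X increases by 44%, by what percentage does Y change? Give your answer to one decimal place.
519.2%

For Y = 30X^5:
If X → X(1 + 0.44)
Then Y → Y · (1 + 0.44)^5
     ≈ Y · 6.1917

Percentage change = ((1 + 0.44)^5 − 1) × 100% ≈ 519.2%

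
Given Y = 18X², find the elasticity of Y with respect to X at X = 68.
Elasticity = 2

Elasticity = (dY/dX) · (X/Y)

dY/dX = 36·X
At X = 68: dY/dX = 2448, Y = 83232

Elasticity = 2448 · (68 / 83232) = 2

Interpretation: for a small percentage change in X, the percentage change in Y is approximately 2.00 times as large.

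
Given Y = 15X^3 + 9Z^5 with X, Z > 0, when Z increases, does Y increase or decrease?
Y increases

Taking the partial derivative:
∂Y/∂Z = 45Z^4

∂Y/∂Z = 45Z^4 > 0 (assuming positive values)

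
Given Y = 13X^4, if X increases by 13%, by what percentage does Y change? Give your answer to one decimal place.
63.0%

For Y = 13X^4:
If X → X(1 + 0.13)
Then Y → Y · (1 + 0.13)^4
     ≈ Y · 1.6305

Percentage change = ((1 + 0.13)^4 − 1) × 100% ≈ 63.0%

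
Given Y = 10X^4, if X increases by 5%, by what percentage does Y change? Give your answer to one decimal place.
21.6%

For Y = 10X^4:
If X → X(1 + 0.05)
Then Y → Y · (1 + 0.05)^4
     ≈ Y · 1.2155

Percentage change = ((1 + 0.05)^4 − 1) × 100% ≈ 21.6%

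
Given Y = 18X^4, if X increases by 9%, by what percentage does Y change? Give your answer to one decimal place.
41.2%

For Y = 18X^4:
If X → X(1 + 0.09)
Then Y → Y · (1 + 0.09)^4
     ≈ Y · 1.4116

Percentage change = ((1 + 0.09)^4 − 1) × 100% ≈ 41.2%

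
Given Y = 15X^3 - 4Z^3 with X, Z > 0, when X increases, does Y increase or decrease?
Y increases

Taking the partial derivative:
∂Y/∂X = 45X^2

∂Y/∂X = 45X^2 > 0 (assuming positive values)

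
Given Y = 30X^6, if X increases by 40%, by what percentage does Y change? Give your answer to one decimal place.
653.0%

For Y = 30X^6:
If X → X(1 + 0.4)
Then Y → Y · (1 + 0.4)^6
     ≈ Y · 7.5295

Percentage change = ((1 + 0.4)^6 − 1) × 100% ≈ 653.0%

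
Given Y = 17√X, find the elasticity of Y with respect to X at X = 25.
Elasticity = 1/2

Elasticity = (dY/dX) · (X/Y)

dY/dX = 17/(2·√X)
At X = 25: dY/dX = 17/10, Y = 85

Elasticity = (17/10) · (25 / 85) = 1/2

Interpretation: for a small percentage change in X, the percentage change in Y is approximately 0.50 times as large.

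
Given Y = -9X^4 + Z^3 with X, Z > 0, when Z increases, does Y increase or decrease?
Y increases

Taking the partial derivative:
∂Y/∂Z = 3Z^2

∂Y/∂Z = 3Z^2 > 0 (assuming positive values)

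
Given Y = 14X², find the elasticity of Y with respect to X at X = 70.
Elasticity = 2

Elasticity = (dY/dX) · (X/Y)

dY/dX = 28·X
At X = 70: dY/dX = 1960, Y = 68600

Elasticity = 1960 · (70 / 68600) = 2

Interpretation: for a small percentage change in X, the percentage change in Y is approximately 2.00 times as large.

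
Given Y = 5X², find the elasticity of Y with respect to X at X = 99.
Elasticity = 2

Elasticity = (dY/dX) · (X/Y)

dY/dX = 10·X
At X = 99: dY/dX = 990, Y = 49005

Elasticity = 990 · (99 / 49005) = 2

Interpretation: for a small percentage change in X, the percentage change in Y is approximately 2.00 times as large.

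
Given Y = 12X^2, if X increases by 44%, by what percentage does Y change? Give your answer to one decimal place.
107.4%

For Y = 12X^2:
If X → X(1 + 0.44)
Then Y → Y · (1 + 0.44)^2
     = Y · 2.0736

Percentage change = ((1 + 0.44)^2 − 1) × 100% ≈ 107.4%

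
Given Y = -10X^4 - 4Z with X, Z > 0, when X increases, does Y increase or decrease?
Y decreases

Taking the partial derivative:
∂Y/∂X = -40X^3

∂Y/∂X = -40X^3 < 0 (assuming positive values)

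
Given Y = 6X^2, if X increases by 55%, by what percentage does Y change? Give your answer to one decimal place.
140.3%

For Y = 6X^2:
If X → X(1 + 0.55)
Then Y → Y · (1 + 0.55)^2
     = Y · 2.4025

Percentage change = ((1 + 0.55)^2 − 1) × 100% ≈ 140.3%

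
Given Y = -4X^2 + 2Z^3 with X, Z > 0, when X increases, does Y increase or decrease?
Y decreases

Taking the partial derivative:
∂Y/∂X = -8X

∂Y/∂X = -8X < 0 (assuming positive values)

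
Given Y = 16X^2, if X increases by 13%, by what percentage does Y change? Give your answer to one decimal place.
27.7%

For Y = 16X^2:
If X → X(1 + 0.13)
Then Y → Y · (1 + 0.13)^2
     = Y · 1.2769

Percentage change = ((1 + 0.13)^2 − 1) × 100% ≈ 27.7%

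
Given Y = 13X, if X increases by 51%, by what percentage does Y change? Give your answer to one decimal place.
51.0%

For Y = 13X:
If X → X(1 + 0.51)
Then Y → Y · (1 + 0.51)^1
     = Y · 1.5100

Percentage change = ((1 + 0.51)^1 − 1) × 100% = 51.0%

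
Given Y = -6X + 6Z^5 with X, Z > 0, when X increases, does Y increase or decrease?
Y decreases

Taking the partial derivative:
∂Y/∂X = -6

∂Y/∂X = -6 < 0 (assuming positive values)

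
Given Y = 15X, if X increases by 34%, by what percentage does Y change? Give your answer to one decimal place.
34.0%

For Y = 15X:
If X → X(1 + 0.34)
Then Y → Y · (1 + 0.34)^1
     = Y · 1.3400

Percentage change = ((1 + 0.34)^1 − 1) × 100% = 34.0%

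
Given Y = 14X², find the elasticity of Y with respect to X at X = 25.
Elasticity = 2

Elasticity = (dY/dX) · (X/Y)

dY/dX = 28·X
At X = 25: dY/dX = 700, Y = 8750

Elasticity = 700 · (25 / 8750) = 2

Interpretation: for a small percentage change in X, the percentage change in Y is approximately 2.00 times as large.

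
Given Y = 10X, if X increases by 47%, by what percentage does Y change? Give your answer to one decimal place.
47.0%

For Y = 10X:
If X → X(1 + 0.47)
Then Y → Y · (1 + 0.47)^1
     = Y · 1.4700

Percentage change = ((1 + 0.47)^1 − 1) × 100% = 47.0%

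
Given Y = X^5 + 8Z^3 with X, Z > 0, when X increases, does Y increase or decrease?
Y increases

Taking the partial derivative:
∂Y/∂X = 5X^4

∂Y/∂X = 5X^4 > 0 (assuming positive values)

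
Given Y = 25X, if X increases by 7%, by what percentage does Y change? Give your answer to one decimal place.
7.0%

For Y = 25X:
If X → X(1 + 0.07)
Then Y → Y · (1 + 0.07)^1
     = Y · 1.0700

Percentage change = ((1 + 0.07)^1 − 1) × 100% = 7.0%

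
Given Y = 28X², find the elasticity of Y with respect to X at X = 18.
Elasticity = 2

Elasticity = (dY/dX) · (X/Y)

dY/dX = 56·X
At X = 18: dY/dX = 1008, Y = 9072

Elasticity = 1008 · (18 / 9072) = 2

Interpretation: for a small percentage change in X, the percentage change in Y is approximately 2.00 times as large.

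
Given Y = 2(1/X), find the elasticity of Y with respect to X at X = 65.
Elasticity = -1

Elasticity = (dY/dX) · (X/Y)

dY/dX = -2/X²
At X = 65: dY/dX = -2/4225, Y = 2/65

Elasticity = (-2/4225) · (65 / (2/65)) = -1

Interpretation: for a small percentage change in X, the percentage change in Y is approximately -1.00 times as large.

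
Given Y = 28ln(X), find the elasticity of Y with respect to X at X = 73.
Elasticity = 1/ln(73) ≈ 0.2331

Elasticity = (dY/dX) · (X/Y)

dY/dX = 28/X
At X = 73: dY/dX = 28/73, Y = 28·ln(73)

Elasticity = (28/73) · (73 / (28·ln(73))) = 1/ln(73) ≈ 0.2331

Interpretation: for a small percentage change in X, the percentage change in Y is approximately 0.23 times as large.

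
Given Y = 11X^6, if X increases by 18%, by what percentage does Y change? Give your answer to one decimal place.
170.0%

For Y = 11X^6:
If X → X(1 + 0.18)
Then Y → Y · (1 + 0.18)^6
     ≈ Y · 2.6996

Percentage change = ((1 + 0.18)^6 − 1) × 100% ≈ 170.0%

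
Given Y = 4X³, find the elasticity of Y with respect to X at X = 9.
Elasticity = 3

Elasticity = (dY/dX) · (X/Y)

dY/dX = 12·X²
At X = 9: dY/dX = 972, Y = 2916

Elasticity = 972 · (9 / 2916) = 3

Interpretation: for a small percentage change in X, the percentage change in Y is approximately 3.00 times as large.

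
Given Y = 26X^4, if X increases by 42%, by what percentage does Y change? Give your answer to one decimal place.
306.6%

For Y = 26X^4:
If X → X(1 + 0.42)
Then Y → Y · (1 + 0.42)^4
     ≈ Y · 4.0659

Percentage change = ((1 + 0.42)^4 − 1) × 100% ≈ 306.6%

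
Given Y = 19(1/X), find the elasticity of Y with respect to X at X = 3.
Elasticity = -1

Elasticity = (dY/dX) · (X/Y)

dY/dX = -19/X²
At X = 3: dY/dX = -19/9, Y = 19/3

Elasticity = (-19/9) · (3 / (19/3)) = -1

Interpretation: for a small percentage change in X, the percentage change in Y is approximately -1.00 times as large.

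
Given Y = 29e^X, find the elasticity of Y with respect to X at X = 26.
Elasticity = 26

Elasticity = (dY/dX) · (X/Y)

dY/dX = 29·e^X
At X = 26: dY/dX = 29·e^26, Y = 29·e^26

Elasticity = (29·e^26) · (26 / (29·e^26)) = 26

Interpretation: for a small percentage change in X, the percentage change in Y is approximately 26.00 times as large.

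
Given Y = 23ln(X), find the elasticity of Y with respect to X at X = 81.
Elasticity = 1/ln(81) ≈ 0.2276

Elasticity = (dY/dX) · (X/Y)

dY/dX = 23/X
At X = 81: dY/dX = 23/81, Y = 23·ln(81)

Elasticity = (23/81) · (81 / (23·ln(81))) = 1/ln(81) ≈ 0.2276

Interpretation: for a small percentage change in X, the percentage change in Y is approximately 0.23 times as large.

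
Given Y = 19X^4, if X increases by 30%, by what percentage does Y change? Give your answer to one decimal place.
185.6%

For Y = 19X^4:
If X → X(1 + 0.3)
Then Y → Y · (1 + 0.3)^4
     = Y · 2.8561

Percentage change = ((1 + 0.3)^4 − 1) × 100% ≈ 185.6%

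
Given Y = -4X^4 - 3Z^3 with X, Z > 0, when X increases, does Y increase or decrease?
Y decreases

Taking the partial derivative:
∂Y/∂X = -16X^3

∂Y/∂X = -16X^3 < 0 (assuming positive values)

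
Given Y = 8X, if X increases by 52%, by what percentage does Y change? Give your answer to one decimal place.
52.0%

For Y = 8X:
If X → X(1 + 0.52)
Then Y → Y · (1 + 0.52)^1
     = Y · 1.5200

Percentage change = ((1 + 0.52)^1 − 1) × 100% = 52.0%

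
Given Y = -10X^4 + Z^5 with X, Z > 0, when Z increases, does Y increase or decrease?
Y increases

Taking the partial derivative:
∂Y/∂Z = 5Z^4

∂Y/∂Z = 5Z^4 > 0 (assuming positive values)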